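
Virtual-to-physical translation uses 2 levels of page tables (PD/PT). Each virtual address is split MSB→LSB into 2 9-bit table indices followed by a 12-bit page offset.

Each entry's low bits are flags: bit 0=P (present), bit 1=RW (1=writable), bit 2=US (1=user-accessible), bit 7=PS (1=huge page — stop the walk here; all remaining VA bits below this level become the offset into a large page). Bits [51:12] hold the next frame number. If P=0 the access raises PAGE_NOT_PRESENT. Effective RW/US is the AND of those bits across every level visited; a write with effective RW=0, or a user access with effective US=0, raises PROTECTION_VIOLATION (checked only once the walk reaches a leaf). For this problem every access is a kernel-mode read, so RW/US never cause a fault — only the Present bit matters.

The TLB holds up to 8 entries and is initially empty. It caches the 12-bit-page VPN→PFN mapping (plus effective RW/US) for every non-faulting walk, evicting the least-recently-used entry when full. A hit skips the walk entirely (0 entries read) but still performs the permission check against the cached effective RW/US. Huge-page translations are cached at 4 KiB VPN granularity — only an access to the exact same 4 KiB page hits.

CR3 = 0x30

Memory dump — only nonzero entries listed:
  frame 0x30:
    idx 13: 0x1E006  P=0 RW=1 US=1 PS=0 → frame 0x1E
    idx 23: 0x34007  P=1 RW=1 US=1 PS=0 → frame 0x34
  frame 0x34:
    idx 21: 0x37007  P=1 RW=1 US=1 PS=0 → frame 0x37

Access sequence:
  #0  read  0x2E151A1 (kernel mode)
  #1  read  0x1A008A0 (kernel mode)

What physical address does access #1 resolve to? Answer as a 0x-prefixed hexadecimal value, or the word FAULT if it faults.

Per-access translation:
#0 VA=0x2E151A1 (r,kernel):
  L0 @0x30[23] → 0x34007  P=1,RW=1,US=1,PS=0
  L1 @0x34[21] → 0x37007  P=1,RW=1,US=1,PS=0
  ⇒ phys 0x371A1  [2 reads]
#1 VA=0x1A008A0 (r,kernel):
  L0 @0x30[13] → 0x1E006  P=0,RW=1,US=1,PS=0
  ✗ PAGE_NOT_PRESENT  [1 reads]

Access #1 PA: FAULT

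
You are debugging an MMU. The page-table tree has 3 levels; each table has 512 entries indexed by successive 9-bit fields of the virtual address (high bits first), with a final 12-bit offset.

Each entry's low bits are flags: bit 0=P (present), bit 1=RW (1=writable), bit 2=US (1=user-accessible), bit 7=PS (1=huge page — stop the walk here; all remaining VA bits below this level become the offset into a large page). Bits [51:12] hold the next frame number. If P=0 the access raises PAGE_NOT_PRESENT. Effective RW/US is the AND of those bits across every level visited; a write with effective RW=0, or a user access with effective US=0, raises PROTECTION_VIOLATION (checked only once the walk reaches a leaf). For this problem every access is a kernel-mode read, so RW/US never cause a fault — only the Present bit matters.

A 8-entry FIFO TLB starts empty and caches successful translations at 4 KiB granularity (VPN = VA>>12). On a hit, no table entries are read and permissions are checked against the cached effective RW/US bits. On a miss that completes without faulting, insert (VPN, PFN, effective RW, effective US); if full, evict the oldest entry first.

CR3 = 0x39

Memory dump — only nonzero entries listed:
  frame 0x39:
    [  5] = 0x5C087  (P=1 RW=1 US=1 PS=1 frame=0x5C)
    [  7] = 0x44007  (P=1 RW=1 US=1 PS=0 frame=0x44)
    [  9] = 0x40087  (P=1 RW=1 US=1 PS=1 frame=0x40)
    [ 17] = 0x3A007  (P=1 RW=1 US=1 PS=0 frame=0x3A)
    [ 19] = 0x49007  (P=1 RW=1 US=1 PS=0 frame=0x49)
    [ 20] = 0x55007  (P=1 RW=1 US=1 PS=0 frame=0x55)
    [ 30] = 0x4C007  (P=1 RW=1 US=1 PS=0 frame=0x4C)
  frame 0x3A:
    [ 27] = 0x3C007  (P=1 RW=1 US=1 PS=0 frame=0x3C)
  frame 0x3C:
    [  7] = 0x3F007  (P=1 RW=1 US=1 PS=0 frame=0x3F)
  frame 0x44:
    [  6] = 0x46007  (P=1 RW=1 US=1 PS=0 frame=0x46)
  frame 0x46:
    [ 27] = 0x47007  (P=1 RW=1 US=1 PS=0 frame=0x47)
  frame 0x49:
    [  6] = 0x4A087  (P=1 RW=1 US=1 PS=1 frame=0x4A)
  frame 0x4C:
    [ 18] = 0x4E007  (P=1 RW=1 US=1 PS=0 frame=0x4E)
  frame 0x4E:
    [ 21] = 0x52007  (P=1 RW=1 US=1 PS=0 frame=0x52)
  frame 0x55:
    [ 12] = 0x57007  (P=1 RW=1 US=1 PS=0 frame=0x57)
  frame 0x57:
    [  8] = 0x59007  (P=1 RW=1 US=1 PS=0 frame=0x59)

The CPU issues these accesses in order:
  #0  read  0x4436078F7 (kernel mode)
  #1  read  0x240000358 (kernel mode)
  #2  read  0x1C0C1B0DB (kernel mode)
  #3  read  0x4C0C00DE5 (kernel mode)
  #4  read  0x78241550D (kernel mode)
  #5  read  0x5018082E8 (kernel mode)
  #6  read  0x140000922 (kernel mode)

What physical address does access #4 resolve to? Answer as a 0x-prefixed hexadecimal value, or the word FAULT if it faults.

Per-access translation:
#0 VA=0x4436078F7 (r,kernel):
  lvl0: tbl 0x39, slot 17 ⇒ 0x3A007 (P1/RW1/US1/PS0)
  lvl1: tbl 0x3A, slot 27 ⇒ 0x3C007 (P1/RW1/US1/PS0)
  lvl2: tbl 0x3C, slot 7 ⇒ 0x3F007 (P1/RW1/US1/PS0)
  ✓ 0x3F8F7  — 3 lookups
#1 VA=0x240000358 (r,kernel):
  lvl0: tbl 0x39, slot 9 ⇒ 0x40087 (P1/RW1/US1/PS1)
  ✓ 0x40358 (huge @L0)  — 1 lookups
#2 VA=0x1C0C1B0DB (r,kernel):
  lvl0: tbl 0x39, slot 7 ⇒ 0x44007 (P1/RW1/US1/PS0)
  lvl1: tbl 0x44, slot 6 ⇒ 0x46007 (P1/RW1/US1/PS0)
  lvl2: tbl 0x46, slot 27 ⇒ 0x47007 (P1/RW1/US1/PS0)
  ✓ 0x470DB  — 3 lookups
#3 VA=0x4C0C00DE5 (r,kernel):
  lvl0: tbl 0x39, slot 19 ⇒ 0x49007 (P1/RW1/US1/PS0)
  lvl1: tbl 0x49, slot 6 ⇒ 0x4A087 (P1/RW1/US1/PS1)
  ✓ 0x4ADE5 (huge @L1)  — 2 lookups
#4 VA=0x78241550D (r,kernel):
  lvl0: tbl 0x39, slot 30 ⇒ 0x4C007 (P1/RW1/US1/PS0)
  lvl1: tbl 0x4C, slot 18 ⇒ 0x4E007 (P1/RW1/US1/PS0)
  lvl2: tbl 0x4E, slot 21 ⇒ 0x52007 (P1/RW1/US1/PS0)
  ✓ 0x5250D  — 3 lookups
#5 VA=0x5018082E8 (r,kernel):
  lvl0: tbl 0x39, slot 20 ⇒ 0x55007 (P1/RW1/US1/PS0)
  lvl1: tbl 0x55, slot 12 ⇒ 0x57007 (P1/RW1/US1/PS0)
  lvl2: tbl 0x57, slot 8 ⇒ 0x59007 (P1/RW1/US1/PS0)
  ✓ 0x592E8  — 3 lookups
#6 VA=0x140000922 (r,kernel):
  lvl0: tbl 0x39, slot 5 ⇒ 0x5C087 (P1/RW1/US1/PS1)
  ✓ 0x5C922 (huge @L0)  — 1 lookups

Access #4 PA: 0x5250D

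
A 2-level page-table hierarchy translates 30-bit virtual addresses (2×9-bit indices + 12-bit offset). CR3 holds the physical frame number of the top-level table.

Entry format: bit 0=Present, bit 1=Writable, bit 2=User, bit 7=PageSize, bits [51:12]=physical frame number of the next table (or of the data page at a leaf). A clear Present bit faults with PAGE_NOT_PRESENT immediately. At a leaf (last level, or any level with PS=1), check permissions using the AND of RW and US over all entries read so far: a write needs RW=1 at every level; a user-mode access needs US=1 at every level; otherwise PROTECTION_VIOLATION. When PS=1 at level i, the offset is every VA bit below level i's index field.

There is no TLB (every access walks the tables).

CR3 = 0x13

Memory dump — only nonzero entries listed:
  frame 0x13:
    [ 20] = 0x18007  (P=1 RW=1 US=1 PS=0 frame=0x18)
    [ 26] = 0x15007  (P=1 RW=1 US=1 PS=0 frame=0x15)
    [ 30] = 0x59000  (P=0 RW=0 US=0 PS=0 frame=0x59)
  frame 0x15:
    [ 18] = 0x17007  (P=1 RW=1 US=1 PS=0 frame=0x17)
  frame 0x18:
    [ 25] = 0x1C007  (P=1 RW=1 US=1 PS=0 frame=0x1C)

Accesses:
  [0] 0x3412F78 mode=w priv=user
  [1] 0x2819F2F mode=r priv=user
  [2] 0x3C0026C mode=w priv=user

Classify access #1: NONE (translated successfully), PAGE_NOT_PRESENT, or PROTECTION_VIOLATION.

Walk each access:
#0 VA=0x3412F78 (w,user):
  [0] read 0x13 idx=26: raw=0x15007 flags P=1 W=1 U=1 S=0
  [1] read 0x15 idx=18: raw=0x17007 flags P=1 W=1 U=1 S=0
  → PA=0x17F78  (2 entries read)
#1 VA=0x2819F2F (r,user):
  [0] read 0x13 idx=20: raw=0x18007 flags P=1 W=1 U=1 S=0
  [1] read 0x18 idx=25: raw=0x1C007 flags P=1 W=1 U=1 S=0
  → PA=0x1CF2F  (2 entries read)
#2 VA=0x3C0026C (w,user):
  [0] read 0x13 idx=30: raw=0x59000 flags P=0 W=0 U=0 S=0
  ✗ PAGE_NOT_PRESENT  [1 reads]

Access #1 fault: NONE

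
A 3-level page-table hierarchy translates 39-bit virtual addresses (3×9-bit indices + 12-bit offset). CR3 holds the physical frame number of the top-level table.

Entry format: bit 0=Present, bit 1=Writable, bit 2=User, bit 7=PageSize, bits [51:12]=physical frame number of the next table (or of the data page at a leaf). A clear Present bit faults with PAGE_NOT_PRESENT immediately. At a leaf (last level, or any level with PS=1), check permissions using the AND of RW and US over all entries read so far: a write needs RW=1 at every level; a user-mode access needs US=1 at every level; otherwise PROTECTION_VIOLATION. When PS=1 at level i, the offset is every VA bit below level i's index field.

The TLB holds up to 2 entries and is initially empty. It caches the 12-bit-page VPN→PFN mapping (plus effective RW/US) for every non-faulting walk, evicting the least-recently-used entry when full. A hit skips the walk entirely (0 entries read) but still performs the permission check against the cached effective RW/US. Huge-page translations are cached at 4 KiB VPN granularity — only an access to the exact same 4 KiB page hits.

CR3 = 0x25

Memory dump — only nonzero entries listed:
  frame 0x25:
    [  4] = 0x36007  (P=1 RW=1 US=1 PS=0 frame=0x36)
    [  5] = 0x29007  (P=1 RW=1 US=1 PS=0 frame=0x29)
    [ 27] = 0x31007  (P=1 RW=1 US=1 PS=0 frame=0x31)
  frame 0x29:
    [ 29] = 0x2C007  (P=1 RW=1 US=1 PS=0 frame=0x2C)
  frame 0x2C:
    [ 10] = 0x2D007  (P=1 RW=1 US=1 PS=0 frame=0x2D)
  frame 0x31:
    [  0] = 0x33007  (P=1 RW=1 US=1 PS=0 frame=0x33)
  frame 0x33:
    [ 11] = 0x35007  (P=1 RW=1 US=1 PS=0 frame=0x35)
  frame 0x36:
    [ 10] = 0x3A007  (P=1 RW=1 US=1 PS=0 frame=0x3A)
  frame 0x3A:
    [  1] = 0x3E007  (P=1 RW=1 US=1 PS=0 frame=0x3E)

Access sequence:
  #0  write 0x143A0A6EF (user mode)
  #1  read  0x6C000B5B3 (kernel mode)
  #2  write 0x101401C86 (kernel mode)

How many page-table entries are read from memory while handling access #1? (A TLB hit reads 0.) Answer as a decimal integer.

Trace:
#0 VA=0x143A0A6EF (w,user):
  lvl0: tbl 0x25, slot 5 ⇒ 0x29007 (P1/RW1/US1/PS0)
  lvl1: tbl 0x29, slot 29 ⇒ 0x2C007 (P1/RW1/US1/PS0)
  lvl2: tbl 0x2C, slot 10 ⇒ 0x2D007 (P1/RW1/US1/PS0)
  ✓ 0x2D6EF  — 3 lookups
#1 VA=0x6C000B5B3 (r,kernel):
  lvl0: tbl 0x25, slot 27 ⇒ 0x31007 (P1/RW1/US1/PS0)
  lvl1: tbl 0x31, slot 0 ⇒ 0x33007 (P1/RW1/US1/PS0)
  lvl2: tbl 0x33, slot 11 ⇒ 0x35007 (P1/RW1/US1/PS0)
  ✓ 0x355B3  — 3 lookups
#2 VA=0x101401C86 (w,kernel):
  lvl0: tbl 0x25, slot 4 ⇒ 0x36007 (P1/RW1/US1/PS0)
  lvl1: tbl 0x36, slot 10 ⇒ 0x3A007 (P1/RW1/US1/PS0)
  lvl2: tbl 0x3A, slot 1 ⇒ 0x3E007 (P1/RW1/US1/PS0)
  ✓ 0x3EC86  — 3 lookups

Entries read for #1: 3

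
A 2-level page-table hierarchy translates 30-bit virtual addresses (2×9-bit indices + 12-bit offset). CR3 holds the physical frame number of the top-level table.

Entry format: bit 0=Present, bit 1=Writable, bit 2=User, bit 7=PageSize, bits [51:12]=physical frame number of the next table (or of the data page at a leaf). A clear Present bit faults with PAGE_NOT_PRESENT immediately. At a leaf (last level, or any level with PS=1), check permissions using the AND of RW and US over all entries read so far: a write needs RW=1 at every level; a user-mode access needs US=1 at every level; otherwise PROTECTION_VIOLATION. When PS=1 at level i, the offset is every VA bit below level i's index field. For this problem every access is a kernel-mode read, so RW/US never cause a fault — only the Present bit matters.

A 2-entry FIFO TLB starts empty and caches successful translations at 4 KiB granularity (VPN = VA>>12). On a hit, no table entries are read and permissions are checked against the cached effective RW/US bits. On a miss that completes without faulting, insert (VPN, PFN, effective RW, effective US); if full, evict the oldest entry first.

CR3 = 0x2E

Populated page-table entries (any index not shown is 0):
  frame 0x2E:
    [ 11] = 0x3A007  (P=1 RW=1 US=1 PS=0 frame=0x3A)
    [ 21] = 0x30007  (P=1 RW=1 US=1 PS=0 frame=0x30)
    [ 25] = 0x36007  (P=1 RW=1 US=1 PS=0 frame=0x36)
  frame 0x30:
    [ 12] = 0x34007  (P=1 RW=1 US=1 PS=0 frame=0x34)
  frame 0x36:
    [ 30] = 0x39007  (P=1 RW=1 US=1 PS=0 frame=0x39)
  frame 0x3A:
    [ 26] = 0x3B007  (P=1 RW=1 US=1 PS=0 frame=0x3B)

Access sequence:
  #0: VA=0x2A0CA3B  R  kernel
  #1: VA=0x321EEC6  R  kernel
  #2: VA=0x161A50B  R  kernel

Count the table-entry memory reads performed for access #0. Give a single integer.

Walk each access:
#0 VA=0x2A0CA3B (r,kernel):
  L0 @0x2E[21] → 0x30007  P=1,RW=1,US=1,PS=0
  L1 @0x30[12] → 0x34007  P=1,RW=1,US=1,PS=0
  ⇒ phys 0x34A3B  [2 reads]
#1 VA=0x321EEC6 (r,kernel):
  L0 @0x2E[25] → 0x36007  P=1,RW=1,US=1,PS=0
  L1 @0x36[30] → 0x39007  P=1,RW=1,US=1,PS=0
  ⇒ phys 0x39EC6  [2 reads]
#2 VA=0x161A50B (r,kernel):
  L0 @0x2E[11] → 0x3A007  P=1,RW=1,US=1,PS=0
  L1 @0x3A[26] → 0x3B007  P=1,RW=1,US=1,PS=0
  ⇒ phys 0x3B50B  [2 reads]

Entries read for #0: 2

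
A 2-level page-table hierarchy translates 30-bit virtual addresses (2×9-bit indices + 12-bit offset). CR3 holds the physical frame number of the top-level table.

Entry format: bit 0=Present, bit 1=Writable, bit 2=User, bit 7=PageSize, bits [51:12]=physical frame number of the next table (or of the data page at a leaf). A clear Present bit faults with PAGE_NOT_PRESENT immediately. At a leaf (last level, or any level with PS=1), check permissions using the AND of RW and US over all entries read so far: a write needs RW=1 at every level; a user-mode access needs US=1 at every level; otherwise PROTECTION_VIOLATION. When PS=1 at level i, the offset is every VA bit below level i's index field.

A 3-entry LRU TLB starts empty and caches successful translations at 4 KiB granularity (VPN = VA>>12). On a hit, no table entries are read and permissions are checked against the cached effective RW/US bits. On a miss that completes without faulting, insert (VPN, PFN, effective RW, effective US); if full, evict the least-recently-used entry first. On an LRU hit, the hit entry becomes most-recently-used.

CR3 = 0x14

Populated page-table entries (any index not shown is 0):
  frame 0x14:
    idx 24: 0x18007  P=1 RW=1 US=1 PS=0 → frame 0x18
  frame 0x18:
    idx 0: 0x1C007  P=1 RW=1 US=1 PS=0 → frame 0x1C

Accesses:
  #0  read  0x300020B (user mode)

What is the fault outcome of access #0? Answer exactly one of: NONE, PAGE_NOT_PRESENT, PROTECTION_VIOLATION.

Per-access translation:
#0 VA=0x300020B (r,user):
  L0: frame=0x14 idx=24 entry=0x18007 [P=1 RW=1 US=1 PS=0]
  L1: frame=0x18 idx=0 entry=0x1C007 [P=1 RW=1 US=1 PS=0]
  → PA=0x1C20B  (2 entries read)

Access #0 fault: NONE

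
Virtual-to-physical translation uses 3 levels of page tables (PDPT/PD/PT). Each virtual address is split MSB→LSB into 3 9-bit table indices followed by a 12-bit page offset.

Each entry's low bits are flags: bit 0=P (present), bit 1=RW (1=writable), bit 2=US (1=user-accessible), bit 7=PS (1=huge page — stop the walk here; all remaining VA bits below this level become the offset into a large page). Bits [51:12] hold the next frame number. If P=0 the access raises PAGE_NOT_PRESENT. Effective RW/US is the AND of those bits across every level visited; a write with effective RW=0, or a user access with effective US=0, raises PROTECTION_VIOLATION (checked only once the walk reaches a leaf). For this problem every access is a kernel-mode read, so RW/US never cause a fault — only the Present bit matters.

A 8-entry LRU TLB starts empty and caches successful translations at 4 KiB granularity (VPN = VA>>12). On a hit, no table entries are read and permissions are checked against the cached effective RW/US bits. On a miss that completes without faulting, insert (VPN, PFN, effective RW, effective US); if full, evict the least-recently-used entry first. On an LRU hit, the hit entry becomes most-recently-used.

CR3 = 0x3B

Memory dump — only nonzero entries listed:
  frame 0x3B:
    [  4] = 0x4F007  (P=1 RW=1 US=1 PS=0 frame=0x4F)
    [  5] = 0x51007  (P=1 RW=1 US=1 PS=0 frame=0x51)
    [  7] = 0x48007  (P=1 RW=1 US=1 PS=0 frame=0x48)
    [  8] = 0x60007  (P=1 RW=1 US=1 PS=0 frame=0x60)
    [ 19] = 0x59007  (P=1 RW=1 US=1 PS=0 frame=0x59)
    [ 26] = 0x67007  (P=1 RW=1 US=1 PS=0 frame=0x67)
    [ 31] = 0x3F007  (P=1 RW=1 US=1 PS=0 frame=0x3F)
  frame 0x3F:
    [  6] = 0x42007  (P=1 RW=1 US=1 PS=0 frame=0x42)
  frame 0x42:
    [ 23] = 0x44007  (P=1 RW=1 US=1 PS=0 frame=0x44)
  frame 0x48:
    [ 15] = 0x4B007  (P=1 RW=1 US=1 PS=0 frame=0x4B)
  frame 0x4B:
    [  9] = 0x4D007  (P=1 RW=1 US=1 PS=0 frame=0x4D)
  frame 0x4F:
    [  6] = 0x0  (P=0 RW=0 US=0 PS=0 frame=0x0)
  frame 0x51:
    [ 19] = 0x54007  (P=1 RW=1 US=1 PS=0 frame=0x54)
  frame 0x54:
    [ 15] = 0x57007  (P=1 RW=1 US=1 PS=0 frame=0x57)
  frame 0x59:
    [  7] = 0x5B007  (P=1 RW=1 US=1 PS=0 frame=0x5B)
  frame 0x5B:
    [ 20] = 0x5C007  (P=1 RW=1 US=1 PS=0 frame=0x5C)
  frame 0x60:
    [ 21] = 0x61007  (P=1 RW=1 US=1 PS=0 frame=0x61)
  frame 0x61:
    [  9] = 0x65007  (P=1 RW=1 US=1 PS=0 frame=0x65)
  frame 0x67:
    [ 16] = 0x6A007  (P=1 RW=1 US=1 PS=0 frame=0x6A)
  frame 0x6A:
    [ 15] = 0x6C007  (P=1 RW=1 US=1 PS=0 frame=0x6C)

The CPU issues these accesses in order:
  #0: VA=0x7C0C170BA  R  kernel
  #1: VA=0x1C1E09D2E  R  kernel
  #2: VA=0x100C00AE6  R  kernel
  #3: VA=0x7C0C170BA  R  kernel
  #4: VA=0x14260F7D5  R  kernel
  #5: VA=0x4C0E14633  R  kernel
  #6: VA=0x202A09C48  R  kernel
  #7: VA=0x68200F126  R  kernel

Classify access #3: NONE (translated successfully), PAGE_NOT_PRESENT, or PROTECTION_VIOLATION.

Walk each access:
#0 VA=0x7C0C170BA (r,kernel):
  [0] read 0x3B idx=31: raw=0x3F007 flags P=1 W=1 U=1 S=0
  [1] read 0x3F idx=6: raw=0x42007 flags P=1 W=1 U=1 S=0
  [2] read 0x42 idx=23: raw=0x44007 flags P=1 W=1 U=1 S=0
  → PA=0x440BA  (3 entries read)
#1 VA=0x1C1E09D2E (r,kernel):
  [0] read 0x3B idx=7: raw=0x48007 flags P=1 W=1 U=1 S=0
  [1] read 0x48 idx=15: raw=0x4B007 flags P=1 W=1 U=1 S=0
  [2] read 0x4B idx=9: raw=0x4D007 flags P=1 W=1 U=1 S=0
  → PA=0x4DD2E  (3 entries read)
#2 VA=0x100C00AE6 (r,kernel):
  [0] read 0x3B idx=4: raw=0x4F007 flags P=1 W=1 U=1 S=0
  [1] read 0x4F idx=6: raw=0x0 flags P=0 W=0 U=0 S=0
  ⇒ fault: PAGE_NOT_PRESENT  — 2 lookups
#3 VA=0x7C0C170BA (r,kernel):
  TLB hit vpn=0x7C0C17 → PA=0x440BA
#4 VA=0x14260F7D5 (r,kernel):
  [0] read 0x3B idx=5: raw=0x51007 flags P=1 W=1 U=1 S=0
  [1] read 0x51 idx=19: raw=0x54007 flags P=1 W=1 U=1 S=0
  [2] read 0x54 idx=15: raw=0x57007 flags P=1 W=1 U=1 S=0
  → PA=0x577D5  (3 entries read)
#5 VA=0x4C0E14633 (r,kernel):
  [0] read 0x3B idx=19: raw=0x59007 flags P=1 W=1 U=1 S=0
  [1] read 0x59 idx=7: raw=0x5B007 flags P=1 W=1 U=1 S=0
  [2] read 0x5B idx=20: raw=0x5C007 flags P=1 W=1 U=1 S=0
  → PA=0x5C633  (3 entries read)
#6 VA=0x202A09C48 (r,kernel):
  [0] read 0x3B idx=8: raw=0x60007 flags P=1 W=1 U=1 S=0
  [1] read 0x60 idx=21: raw=0x61007 flags P=1 W=1 U=1 S=0
  [2] read 0x61 idx=9: raw=0x65007 flags P=1 W=1 U=1 S=0
  → PA=0x65C48  (3 entries read)
#7 VA=0x68200F126 (r,kernel):
  [0] read 0x3B idx=26: raw=0x67007 flags P=1 W=1 U=1 S=0
  [1] read 0x67 idx=16: raw=0x6A007 flags P=1 W=1 U=1 S=0
  [2] read 0x6A idx=15: raw=0x6C007 flags P=1 W=1 U=1 S=0
  → PA=0x6C126  (3 entries read)

Access #3 fault: NONE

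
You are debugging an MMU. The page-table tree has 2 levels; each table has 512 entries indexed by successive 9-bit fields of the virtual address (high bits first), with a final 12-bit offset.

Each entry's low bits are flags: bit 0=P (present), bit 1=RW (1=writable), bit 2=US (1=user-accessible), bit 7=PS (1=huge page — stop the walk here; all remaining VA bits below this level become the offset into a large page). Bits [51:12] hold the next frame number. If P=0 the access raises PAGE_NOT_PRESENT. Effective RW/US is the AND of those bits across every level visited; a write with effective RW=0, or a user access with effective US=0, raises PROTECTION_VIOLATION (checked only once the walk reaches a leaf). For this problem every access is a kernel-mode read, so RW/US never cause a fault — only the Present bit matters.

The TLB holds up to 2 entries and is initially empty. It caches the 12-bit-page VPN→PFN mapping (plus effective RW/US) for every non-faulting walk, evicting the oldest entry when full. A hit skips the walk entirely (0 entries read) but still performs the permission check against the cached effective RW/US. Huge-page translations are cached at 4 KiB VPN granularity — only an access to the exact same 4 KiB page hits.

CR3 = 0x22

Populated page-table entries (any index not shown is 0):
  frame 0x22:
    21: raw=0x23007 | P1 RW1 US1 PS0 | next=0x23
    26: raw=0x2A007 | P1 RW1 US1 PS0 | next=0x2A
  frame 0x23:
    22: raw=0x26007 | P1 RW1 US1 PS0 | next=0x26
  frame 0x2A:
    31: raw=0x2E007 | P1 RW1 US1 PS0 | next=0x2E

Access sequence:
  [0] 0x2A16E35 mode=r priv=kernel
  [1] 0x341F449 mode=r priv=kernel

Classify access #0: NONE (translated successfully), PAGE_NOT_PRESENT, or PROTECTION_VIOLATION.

Per-access translation:
#0 VA=0x2A16E35 (r,kernel):
  L0 @0x22[21] → 0x23007  P=1,RW=1,US=1,PS=0
  L1 @0x23[22] → 0x26007  P=1,RW=1,US=1,PS=0
  ✓ 0x26E35  — 2 lookups
#1 VA=0x341F449 (r,kernel):
  L0 @0x22[26] → 0x2A007  P=1,RW=1,US=1,PS=0
  L1 @0x2A[31] → 0x2E007  P=1,RW=1,US=1,PS=0
  ✓ 0x2E449  — 2 lookups

Access #0 fault: NONE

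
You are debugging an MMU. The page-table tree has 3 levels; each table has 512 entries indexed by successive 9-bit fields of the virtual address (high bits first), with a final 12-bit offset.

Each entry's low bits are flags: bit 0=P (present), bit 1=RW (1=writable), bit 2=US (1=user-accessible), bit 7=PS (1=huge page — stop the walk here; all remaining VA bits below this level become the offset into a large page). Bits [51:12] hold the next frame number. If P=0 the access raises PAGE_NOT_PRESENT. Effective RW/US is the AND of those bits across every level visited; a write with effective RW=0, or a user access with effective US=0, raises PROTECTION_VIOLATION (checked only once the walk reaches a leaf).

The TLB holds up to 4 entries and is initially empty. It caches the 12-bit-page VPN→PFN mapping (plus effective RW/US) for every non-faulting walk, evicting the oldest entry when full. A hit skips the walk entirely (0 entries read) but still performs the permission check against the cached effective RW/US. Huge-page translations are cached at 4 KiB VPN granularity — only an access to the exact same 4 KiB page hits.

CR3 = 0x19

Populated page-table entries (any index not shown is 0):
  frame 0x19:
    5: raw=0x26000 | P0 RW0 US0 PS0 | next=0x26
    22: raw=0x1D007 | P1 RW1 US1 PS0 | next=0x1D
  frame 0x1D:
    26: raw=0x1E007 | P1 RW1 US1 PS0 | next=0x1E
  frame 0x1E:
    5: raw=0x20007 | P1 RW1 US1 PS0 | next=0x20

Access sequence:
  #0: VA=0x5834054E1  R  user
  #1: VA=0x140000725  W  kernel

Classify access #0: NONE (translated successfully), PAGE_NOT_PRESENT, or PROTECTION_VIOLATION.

Per-access translation:
#0 VA=0x5834054E1 (r,user):
  L0 @0x19[22] → 0x1D007  P=1,RW=1,US=1,PS=0
  L1 @0x1D[26] → 0x1E007  P=1,RW=1,US=1,PS=0
  L2 @0x1E[5] → 0x20007  P=1,RW=1,US=1,PS=0
  → PA=0x204E1  (3 entries read)
#1 VA=0x140000725 (w,kernel):
  L0 @0x19[5] → 0x26000  P=0,RW=0,US=0,PS=0
  ⇒ fault: PAGE_NOT_PRESENT  — 1 lookups

Access #0 fault: NONE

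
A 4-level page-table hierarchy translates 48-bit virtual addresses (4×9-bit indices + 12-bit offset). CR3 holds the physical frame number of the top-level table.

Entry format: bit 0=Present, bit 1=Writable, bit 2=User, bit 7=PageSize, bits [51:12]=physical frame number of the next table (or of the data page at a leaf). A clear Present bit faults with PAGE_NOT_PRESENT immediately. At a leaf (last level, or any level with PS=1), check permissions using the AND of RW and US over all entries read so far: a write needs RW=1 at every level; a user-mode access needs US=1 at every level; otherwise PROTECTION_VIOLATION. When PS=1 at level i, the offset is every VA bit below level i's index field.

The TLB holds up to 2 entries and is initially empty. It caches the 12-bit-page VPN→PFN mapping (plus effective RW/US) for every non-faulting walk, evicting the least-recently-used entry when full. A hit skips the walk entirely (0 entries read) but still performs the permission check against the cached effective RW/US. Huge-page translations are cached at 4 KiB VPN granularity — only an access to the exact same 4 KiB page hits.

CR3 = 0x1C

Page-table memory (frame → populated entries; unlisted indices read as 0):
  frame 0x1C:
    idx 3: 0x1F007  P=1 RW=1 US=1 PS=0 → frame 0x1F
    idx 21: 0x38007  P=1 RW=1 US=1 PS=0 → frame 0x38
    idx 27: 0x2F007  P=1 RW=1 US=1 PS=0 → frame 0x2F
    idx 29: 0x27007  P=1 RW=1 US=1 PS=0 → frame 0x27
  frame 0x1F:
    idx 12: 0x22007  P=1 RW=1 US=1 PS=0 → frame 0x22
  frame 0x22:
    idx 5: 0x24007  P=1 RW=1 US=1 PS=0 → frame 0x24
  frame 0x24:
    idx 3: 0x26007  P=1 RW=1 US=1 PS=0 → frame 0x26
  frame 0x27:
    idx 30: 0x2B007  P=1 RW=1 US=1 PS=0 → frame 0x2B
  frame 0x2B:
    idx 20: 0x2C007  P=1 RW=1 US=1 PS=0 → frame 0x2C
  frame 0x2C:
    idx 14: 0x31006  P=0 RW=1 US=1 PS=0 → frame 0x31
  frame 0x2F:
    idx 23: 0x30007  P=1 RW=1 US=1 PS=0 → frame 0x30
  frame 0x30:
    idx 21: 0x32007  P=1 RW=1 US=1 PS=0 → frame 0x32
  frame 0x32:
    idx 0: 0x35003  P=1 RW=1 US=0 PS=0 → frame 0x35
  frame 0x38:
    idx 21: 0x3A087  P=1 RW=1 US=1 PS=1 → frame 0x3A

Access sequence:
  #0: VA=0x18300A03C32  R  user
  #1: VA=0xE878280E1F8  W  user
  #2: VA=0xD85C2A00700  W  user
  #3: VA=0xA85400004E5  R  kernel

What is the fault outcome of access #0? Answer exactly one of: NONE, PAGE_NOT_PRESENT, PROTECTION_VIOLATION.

Walk each access:
#0 VA=0x18300A03C32 (r,user):
  L0: frame=0x1C idx=3 entry=0x1F007 [P=1 RW=1 US=1 PS=0]
  L1: frame=0x1F idx=12 entry=0x22007 [P=1 RW=1 US=1 PS=0]
  L2: frame=0x22 idx=5 entry=0x24007 [P=1 RW=1 US=1 PS=0]
  L3: frame=0x24 idx=3 entry=0x26007 [P=1 RW=1 US=1 PS=0]
  ✓ 0x26C32  — 4 lookups
#1 VA=0xE878280E1F8 (w,user):
  L0: frame=0x1C idx=29 entry=0x27007 [P=1 RW=1 US=1 PS=0]
  L1: frame=0x27 idx=30 entry=0x2B007 [P=1 RW=1 US=1 PS=0]
  L2: frame=0x2B idx=20 entry=0x2C007 [P=1 RW=1 US=1 PS=0]
  L3: frame=0x2C idx=14 entry=0x31006 [P=0 RW=1 US=1 PS=0]
  → PAGE_NOT_PRESENT  (4 entries read)
#2 VA=0xD85C2A00700 (w,user):
  L0: frame=0x1C idx=27 entry=0x2F007 [P=1 RW=1 US=1 PS=0]
  L1: frame=0x2F idx=23 entry=0x30007 [P=1 RW=1 US=1 PS=0]
  L2: frame=0x30 idx=21 entry=0x32007 [P=1 RW=1 US=1 PS=0]
  L3: frame=0x32 idx=0 entry=0x35003 [P=1 RW=1 US=0 PS=0]
  → PROTECTION_VIOLATION  (4 entries read)
#3 VA=0xA85400004E5 (r,kernel):
  L0: frame=0x1C idx=21 entry=0x38007 [P=1 RW=1 US=1 PS=0]
  L1: frame=0x38 idx=21 entry=0x3A087 [P=1 RW=1 US=1 PS=1]
  ✓ 0x3A4E5 (huge @L1)  — 2 lookups

Access #0 fault: NONE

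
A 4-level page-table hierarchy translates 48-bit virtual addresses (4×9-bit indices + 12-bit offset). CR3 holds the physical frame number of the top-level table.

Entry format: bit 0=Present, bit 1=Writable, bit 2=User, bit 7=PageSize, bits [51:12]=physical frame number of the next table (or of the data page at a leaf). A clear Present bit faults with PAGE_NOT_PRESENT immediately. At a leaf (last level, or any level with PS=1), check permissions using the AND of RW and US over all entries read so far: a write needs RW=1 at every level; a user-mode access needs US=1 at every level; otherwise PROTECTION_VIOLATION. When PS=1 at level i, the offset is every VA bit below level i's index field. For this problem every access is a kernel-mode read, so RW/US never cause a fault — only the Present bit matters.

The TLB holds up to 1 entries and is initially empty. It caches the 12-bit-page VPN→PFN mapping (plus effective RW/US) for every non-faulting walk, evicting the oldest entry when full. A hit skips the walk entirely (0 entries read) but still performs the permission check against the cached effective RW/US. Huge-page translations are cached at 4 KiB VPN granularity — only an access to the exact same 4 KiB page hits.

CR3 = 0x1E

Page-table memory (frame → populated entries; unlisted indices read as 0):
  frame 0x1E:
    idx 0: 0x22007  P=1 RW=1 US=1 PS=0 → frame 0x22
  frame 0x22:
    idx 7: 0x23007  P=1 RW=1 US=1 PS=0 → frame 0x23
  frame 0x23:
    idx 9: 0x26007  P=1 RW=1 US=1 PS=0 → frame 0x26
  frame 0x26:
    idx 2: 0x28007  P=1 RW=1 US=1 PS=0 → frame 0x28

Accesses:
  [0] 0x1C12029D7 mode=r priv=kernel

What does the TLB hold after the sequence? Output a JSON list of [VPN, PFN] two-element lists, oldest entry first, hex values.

Per-access translation:
#0 VA=0x1C12029D7 (r,kernel):
  L0: frame=0x1E idx=0 entry=0x22007 [P=1 RW=1 US=1 PS=0]
  L1: frame=0x22 idx=7 entry=0x23007 [P=1 RW=1 US=1 PS=0]
  L2: frame=0x23 idx=9 entry=0x26007 [P=1 RW=1 US=1 PS=0]
  L3: frame=0x26 idx=2 entry=0x28007 [P=1 RW=1 US=1 PS=0]
  → PA=0x289D7  (4 entries read)

TLB: [["0x1C1202", "0x28"]]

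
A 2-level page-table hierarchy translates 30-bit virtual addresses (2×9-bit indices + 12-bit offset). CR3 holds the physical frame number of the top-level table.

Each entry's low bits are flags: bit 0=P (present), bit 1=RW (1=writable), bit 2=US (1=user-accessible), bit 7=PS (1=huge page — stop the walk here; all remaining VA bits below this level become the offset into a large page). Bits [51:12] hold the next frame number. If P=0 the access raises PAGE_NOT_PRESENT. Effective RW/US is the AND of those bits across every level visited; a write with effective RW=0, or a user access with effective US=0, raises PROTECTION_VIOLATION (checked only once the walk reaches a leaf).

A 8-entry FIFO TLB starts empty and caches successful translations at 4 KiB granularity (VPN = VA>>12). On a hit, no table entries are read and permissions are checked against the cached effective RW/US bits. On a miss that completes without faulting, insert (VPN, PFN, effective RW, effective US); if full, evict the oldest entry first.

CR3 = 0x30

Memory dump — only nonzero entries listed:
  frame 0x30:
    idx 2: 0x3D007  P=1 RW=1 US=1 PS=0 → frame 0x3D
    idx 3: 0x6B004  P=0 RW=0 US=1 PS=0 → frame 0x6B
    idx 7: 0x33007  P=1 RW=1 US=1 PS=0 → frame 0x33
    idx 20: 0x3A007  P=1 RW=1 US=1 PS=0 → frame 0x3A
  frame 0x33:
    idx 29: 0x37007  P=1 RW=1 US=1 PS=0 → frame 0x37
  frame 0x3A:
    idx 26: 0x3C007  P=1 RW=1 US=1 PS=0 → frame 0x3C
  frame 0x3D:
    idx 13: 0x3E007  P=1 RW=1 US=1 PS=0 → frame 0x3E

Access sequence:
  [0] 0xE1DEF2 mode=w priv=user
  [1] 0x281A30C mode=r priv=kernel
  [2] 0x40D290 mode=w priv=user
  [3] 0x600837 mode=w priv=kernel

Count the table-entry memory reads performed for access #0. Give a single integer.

Trace:
#0 VA=0xE1DEF2 (w,user):
  L0: frame=0x30 idx=7 entry=0x33007 [P=1 RW=1 US=1 PS=0]
  L1: frame=0x33 idx=29 entry=0x37007 [P=1 RW=1 US=1 PS=0]
  → PA=0x37EF2  (2 entries read)
#1 VA=0x281A30C (r,kernel):
  L0: frame=0x30 idx=20 entry=0x3A007 [P=1 RW=1 US=1 PS=0]
  L1: frame=0x3A idx=26 entry=0x3C007 [P=1 RW=1 US=1 PS=0]
  → PA=0x3C30C  (2 entries read)
#2 VA=0x40D290 (w,user):
  L0: frame=0x30 idx=2 entry=0x3D007 [P=1 RW=1 US=1 PS=0]
  L1: frame=0x3D idx=13 entry=0x3E007 [P=1 RW=1 US=1 PS=0]
  → PA=0x3E290  (2 entries read)
#3 VA=0x600837 (w,kernel):
  L0: frame=0x30 idx=3 entry=0x6B004 [P=0 RW=0 US=1 PS=0]
  ✗ PAGE_NOT_PRESENT  [1 reads]

Entries read for #0: 2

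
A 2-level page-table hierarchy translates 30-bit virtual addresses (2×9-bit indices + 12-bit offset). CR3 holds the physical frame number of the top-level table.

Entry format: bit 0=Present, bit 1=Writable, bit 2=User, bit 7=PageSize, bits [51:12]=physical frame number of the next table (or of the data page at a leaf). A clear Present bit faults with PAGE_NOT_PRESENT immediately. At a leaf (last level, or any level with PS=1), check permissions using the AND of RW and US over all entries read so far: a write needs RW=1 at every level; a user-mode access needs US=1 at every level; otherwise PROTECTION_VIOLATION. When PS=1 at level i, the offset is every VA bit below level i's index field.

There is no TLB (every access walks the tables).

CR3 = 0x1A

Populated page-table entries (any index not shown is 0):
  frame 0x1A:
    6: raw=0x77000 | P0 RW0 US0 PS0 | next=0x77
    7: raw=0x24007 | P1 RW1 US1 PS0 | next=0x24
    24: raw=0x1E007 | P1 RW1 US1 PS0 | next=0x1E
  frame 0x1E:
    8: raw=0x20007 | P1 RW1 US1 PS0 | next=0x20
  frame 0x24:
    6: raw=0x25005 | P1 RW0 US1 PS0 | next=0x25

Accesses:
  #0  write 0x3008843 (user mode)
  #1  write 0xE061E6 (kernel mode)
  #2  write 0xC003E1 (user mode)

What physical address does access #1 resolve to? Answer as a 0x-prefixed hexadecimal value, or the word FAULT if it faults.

Trace:
#0 VA=0x3008843 (w,user):
  lvl0: tbl 0x1A, slot 24 ⇒ 0x1E007 (P1/RW1/US1/PS0)
  lvl1: tbl 0x1E, slot 8 ⇒ 0x20007 (P1/RW1/US1/PS0)
  → PA=0x20843  (2 entries read)
#1 VA=0xE061E6 (w,kernel):
  lvl0: tbl 0x1A, slot 7 ⇒ 0x24007 (P1/RW1/US1/PS0)
  lvl1: tbl 0x24, slot 6 ⇒ 0x25005 (P1/RW0/US1/PS0)
  ✗ PROTECTION_VIOLATION  [2 reads]
#2 VA=0xC003E1 (w,user):
  lvl0: tbl 0x1A, slot 6 ⇒ 0x77000 (P0/RW0/US0/PS0)
  ✗ PAGE_NOT_PRESENT  [1 reads]

Access #1 PA: FAULT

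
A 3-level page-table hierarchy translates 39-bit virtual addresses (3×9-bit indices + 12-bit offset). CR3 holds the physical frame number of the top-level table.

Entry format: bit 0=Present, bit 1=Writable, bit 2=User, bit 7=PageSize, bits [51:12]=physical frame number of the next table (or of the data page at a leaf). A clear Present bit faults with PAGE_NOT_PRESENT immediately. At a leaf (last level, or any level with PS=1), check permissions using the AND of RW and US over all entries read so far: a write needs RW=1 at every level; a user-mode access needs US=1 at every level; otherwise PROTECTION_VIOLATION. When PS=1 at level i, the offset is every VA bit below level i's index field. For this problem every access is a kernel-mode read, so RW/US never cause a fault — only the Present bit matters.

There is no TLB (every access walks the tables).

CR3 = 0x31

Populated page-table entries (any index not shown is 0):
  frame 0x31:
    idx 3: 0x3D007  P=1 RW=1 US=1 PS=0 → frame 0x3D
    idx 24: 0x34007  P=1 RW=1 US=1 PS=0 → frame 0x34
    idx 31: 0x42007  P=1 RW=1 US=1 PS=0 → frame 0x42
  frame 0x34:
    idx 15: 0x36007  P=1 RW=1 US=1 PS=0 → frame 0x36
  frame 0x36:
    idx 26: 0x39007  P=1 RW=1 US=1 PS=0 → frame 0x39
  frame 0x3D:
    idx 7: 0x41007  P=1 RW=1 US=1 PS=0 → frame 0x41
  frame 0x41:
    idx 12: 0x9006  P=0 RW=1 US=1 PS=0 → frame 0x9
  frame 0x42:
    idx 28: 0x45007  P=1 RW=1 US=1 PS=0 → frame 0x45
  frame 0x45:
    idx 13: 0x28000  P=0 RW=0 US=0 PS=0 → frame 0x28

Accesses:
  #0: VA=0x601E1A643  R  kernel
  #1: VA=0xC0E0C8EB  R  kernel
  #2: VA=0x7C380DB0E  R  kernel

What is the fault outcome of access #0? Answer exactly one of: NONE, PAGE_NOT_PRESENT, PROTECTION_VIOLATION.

Trace:
#0 VA=0x601E1A643 (r,kernel):
  lvl0: tbl 0x31, slot 24 ⇒ 0x34007 (P1/RW1/US1/PS0)
  lvl1: tbl 0x34, slot 15 ⇒ 0x36007 (P1/RW1/US1/PS0)
  lvl2: tbl 0x36, slot 26 ⇒ 0x39007 (P1/RW1/US1/PS0)
  → PA=0x39643  (3 entries read)
#1 VA=0xC0E0C8EB (r,kernel):
  lvl0: tbl 0x31, slot 3 ⇒ 0x3D007 (P1/RW1/US1/PS0)
  lvl1: tbl 0x3D, slot 7 ⇒ 0x41007 (P1/RW1/US1/PS0)
  lvl2: tbl 0x41, slot 12 ⇒ 0x9006 (P0/RW1/US1/PS0)
  ⇒ fault: PAGE_NOT_PRESENT  — 3 lookups
#2 VA=0x7C380DB0E (r,kernel):
  lvl0: tbl 0x31, slot 31 ⇒ 0x42007 (P1/RW1/US1/PS0)
  lvl1: tbl 0x42, slot 28 ⇒ 0x45007 (P1/RW1/US1/PS0)
  lvl2: tbl 0x45, slot 13 ⇒ 0x28000 (P0/RW0/US0/PS0)
  ⇒ fault: PAGE_NOT_PRESENT  — 3 lookups

Access #0 fault: NONE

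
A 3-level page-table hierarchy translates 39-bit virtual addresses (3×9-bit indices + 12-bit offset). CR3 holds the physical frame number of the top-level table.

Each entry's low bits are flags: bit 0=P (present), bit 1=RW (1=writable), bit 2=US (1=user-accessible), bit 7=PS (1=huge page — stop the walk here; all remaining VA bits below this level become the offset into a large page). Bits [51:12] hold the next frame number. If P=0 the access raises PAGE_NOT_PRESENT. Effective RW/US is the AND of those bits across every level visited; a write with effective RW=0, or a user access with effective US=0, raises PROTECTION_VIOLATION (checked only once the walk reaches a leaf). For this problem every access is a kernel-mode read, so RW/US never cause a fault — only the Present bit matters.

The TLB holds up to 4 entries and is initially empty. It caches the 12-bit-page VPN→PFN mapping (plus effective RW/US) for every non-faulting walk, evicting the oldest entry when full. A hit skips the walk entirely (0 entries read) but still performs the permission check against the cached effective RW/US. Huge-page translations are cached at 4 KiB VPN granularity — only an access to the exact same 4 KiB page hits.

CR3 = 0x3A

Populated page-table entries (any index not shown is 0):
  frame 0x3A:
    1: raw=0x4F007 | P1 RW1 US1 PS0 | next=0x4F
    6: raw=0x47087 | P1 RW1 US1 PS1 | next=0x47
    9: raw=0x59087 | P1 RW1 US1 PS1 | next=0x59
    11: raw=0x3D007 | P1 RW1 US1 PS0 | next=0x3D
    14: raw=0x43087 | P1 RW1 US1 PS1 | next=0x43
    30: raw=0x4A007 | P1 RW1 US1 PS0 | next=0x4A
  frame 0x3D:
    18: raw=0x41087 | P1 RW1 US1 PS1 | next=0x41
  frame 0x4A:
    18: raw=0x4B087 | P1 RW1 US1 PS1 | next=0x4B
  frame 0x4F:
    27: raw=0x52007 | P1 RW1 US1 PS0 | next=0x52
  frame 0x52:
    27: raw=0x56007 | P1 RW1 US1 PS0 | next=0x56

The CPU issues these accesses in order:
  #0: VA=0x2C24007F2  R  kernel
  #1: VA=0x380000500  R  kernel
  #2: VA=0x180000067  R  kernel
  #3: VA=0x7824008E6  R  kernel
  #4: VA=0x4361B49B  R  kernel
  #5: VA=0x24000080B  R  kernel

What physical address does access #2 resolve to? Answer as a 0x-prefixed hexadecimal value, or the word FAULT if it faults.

Walk each access:
#0 VA=0x2C24007F2 (r,kernel):
  L0: frame=0x3A idx=11 entry=0x3D007 [P=1 RW=1 US=1 PS=0]
  L1: frame=0x3D idx=18 entry=0x41087 [P=1 RW=1 US=1 PS=1]
  ✓ 0x417F2 (huge @L1)  — 2 lookups
#1 VA=0x380000500 (r,kernel):
  L0: frame=0x3A idx=14 entry=0x43087 [P=1 RW=1 US=1 PS=1]
  ✓ 0x43500 (huge @L0)  — 1 lookups
#2 VA=0x180000067 (r,kernel):
  L0: frame=0x3A idx=6 entry=0x47087 [P=1 RW=1 US=1 PS=1]
  ✓ 0x47067 (huge @L0)  — 1 lookups
#3 VA=0x7824008E6 (r,kernel):
  L0: frame=0x3A idx=30 entry=0x4A007 [P=1 RW=1 US=1 PS=0]
  L1: frame=0x4A idx=18 entry=0x4B087 [P=1 RW=1 US=1 PS=1]
  ✓ 0x4B8E6 (huge @L1)  — 2 lookups
#4 VA=0x4361B49B (r,kernel):
  L0: frame=0x3A idx=1 entry=0x4F007 [P=1 RW=1 US=1 PS=0]
  L1: frame=0x4F idx=27 entry=0x52007 [P=1 RW=1 US=1 PS=0]
  L2: frame=0x52 idx=27 entry=0x56007 [P=1 RW=1 US=1 PS=0]
  ✓ 0x5649B  — 3 lookups
#5 VA=0x24000080B (r,kernel):
  L0: frame=0x3A idx=9 entry=0x59087 [P=1 RW=1 US=1 PS=1]
  ✓ 0x5980B (huge @L0)  — 1 lookups

Access #2 PA: 0x47067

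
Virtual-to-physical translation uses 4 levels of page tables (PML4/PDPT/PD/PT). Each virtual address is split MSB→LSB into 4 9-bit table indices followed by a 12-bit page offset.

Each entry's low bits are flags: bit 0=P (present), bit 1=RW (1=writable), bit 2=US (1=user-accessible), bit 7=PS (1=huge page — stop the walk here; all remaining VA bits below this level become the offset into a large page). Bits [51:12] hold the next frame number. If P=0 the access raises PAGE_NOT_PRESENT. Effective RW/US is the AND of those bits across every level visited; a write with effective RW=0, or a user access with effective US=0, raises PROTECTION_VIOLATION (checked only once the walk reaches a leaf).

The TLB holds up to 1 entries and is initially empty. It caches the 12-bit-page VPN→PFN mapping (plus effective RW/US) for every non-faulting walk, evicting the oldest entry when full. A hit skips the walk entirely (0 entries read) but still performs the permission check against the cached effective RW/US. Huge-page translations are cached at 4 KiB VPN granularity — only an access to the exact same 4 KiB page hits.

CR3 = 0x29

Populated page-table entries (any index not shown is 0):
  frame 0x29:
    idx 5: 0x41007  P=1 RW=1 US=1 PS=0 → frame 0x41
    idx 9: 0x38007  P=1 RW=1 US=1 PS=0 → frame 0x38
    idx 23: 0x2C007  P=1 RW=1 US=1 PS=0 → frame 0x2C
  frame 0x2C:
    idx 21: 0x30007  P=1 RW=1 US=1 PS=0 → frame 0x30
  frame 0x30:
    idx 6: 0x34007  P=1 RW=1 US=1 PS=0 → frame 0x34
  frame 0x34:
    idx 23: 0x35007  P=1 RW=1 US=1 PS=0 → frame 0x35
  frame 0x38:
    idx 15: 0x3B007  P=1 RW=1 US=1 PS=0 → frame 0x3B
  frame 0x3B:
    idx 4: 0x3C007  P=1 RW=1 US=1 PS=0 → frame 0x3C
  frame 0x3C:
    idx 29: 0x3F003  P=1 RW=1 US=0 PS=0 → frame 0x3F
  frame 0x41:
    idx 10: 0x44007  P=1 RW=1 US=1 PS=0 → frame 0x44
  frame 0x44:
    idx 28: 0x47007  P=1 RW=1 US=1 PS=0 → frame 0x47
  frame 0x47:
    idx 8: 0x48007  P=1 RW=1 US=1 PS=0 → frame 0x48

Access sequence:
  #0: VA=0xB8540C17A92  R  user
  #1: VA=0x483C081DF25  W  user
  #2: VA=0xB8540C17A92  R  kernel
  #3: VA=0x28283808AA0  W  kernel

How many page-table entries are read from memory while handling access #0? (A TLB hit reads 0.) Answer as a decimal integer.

Per-access translation:
#0 VA=0xB8540C17A92 (r,user):
  lvl0: tbl 0x29, slot 23 ⇒ 0x2C007 (P1/RW1/US1/PS0)
  lvl1: tbl 0x2C, slot 21 ⇒ 0x30007 (P1/RW1/US1/PS0)
  lvl2: tbl 0x30, slot 6 ⇒ 0x34007 (P1/RW1/US1/PS0)
  lvl3: tbl 0x34, slot 23 ⇒ 0x35007 (P1/RW1/US1/PS0)
  ⇒ phys 0x35A92  [4 reads]
#1 VA=0x483C081DF25 (w,user):
  lvl0: tbl 0x29, slot 9 ⇒ 0x38007 (P1/RW1/US1/PS0)
  lvl1: tbl 0x38, slot 15 ⇒ 0x3B007 (P1/RW1/US1/PS0)
  lvl2: tbl 0x3B, slot 4 ⇒ 0x3C007 (P1/RW1/US1/PS0)
  lvl3: tbl 0x3C, slot 29 ⇒ 0x3F003 (P1/RW1/US0/PS0)
  ✗ PROTECTION_VIOLATION  [4 reads]
#2 VA=0xB8540C17A92 (r,kernel):
  TLB hit vpn=0xB8540C17 → PA=0x35A92
#3 VA=0x28283808AA0 (w,kernel):
  lvl0: tbl 0x29, slot 5 ⇒ 0x41007 (P1/RW1/US1/PS0)
  lvl1: tbl 0x41, slot 10 ⇒ 0x44007 (P1/RW1/US1/PS0)
  lvl2: tbl 0x44, slot 28 ⇒ 0x47007 (P1/RW1/US1/PS0)
  lvl3: tbl 0x47, slot 8 ⇒ 0x48007 (P1/RW1/US1/PS0)
  ⇒ phys 0x48AA0  [4 reads]

Entries read for #0: 4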